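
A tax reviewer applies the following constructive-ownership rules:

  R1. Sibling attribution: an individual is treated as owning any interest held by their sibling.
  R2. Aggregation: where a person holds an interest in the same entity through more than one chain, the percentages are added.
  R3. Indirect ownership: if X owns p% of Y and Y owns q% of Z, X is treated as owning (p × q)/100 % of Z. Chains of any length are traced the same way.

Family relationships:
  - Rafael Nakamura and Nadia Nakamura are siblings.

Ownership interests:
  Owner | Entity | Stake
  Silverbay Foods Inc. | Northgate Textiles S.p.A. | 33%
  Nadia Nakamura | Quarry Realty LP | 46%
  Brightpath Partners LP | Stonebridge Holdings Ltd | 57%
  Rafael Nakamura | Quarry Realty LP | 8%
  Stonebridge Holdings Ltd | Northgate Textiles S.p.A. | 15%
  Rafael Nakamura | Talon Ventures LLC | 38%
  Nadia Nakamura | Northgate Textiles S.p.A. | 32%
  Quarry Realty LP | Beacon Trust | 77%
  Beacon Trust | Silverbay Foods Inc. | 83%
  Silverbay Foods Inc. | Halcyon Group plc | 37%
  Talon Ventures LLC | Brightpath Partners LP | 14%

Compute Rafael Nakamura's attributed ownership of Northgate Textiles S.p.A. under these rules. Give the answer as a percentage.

By sibling attribution (R1), Rafael Nakamura is treated as also owning Nadia Nakamura's interest in Quarry Realty LP, giving 8% + 46% = 54%.
By sibling attribution (R1), Rafael Nakamura is treated as owning Nadia Nakamura's 32% interest in Northgate Textiles S.p.A.
Chain via Talon Ventures LLC → Brightpath Partners LP → Stonebridge Holdings Ltd (R3): 38% × 14% × 57% × 15% = 0.45486% of Northgate Textiles S.p.A.
Chain via Quarry Realty LP → Beacon Trust → Silverbay Foods Inc. (R3): 54% × 77% × 83% × 33% = 11.388762% of Northgate Textiles S.p.A.
Direct interest in Northgate Textiles S.p.A: 32%.
Aggregating (R2): 0.45486% + 11.388762% + 32% = 43.843622%.

43.843622%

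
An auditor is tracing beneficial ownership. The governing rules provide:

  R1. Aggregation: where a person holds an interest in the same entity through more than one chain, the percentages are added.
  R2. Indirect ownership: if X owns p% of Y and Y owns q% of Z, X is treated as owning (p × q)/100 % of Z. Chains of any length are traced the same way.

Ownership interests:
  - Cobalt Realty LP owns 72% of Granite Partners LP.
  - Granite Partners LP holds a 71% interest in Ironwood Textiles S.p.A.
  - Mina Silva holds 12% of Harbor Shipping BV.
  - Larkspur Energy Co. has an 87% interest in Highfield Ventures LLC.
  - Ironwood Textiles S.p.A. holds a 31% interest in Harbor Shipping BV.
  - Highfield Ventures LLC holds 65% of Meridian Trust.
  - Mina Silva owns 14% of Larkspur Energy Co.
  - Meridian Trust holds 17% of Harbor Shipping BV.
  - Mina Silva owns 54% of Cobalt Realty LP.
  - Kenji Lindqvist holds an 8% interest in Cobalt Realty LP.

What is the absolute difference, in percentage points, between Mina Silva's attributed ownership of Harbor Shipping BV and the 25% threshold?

3.096622

Chain via Cobalt Realty LP → Granite Partners LP → Ironwood Textiles S.p.A. (R2): 54% × 72% × 71% × 31% = 8.557488% of Harbor Shipping BV.
Chain via Larkspur Energy Co. → Highfield Ventures LLC → Meridian Trust (R2): 14% × 87% × 65% × 17% = 1.34589% of Harbor Shipping BV.
Direct interest in Harbor Shipping BV: 12%.
Aggregating (R1): 8.557488% + 1.34589% + 12% = 21.903378%.
21.903378% falls short of the 25% threshold by 3.096622 percentage points.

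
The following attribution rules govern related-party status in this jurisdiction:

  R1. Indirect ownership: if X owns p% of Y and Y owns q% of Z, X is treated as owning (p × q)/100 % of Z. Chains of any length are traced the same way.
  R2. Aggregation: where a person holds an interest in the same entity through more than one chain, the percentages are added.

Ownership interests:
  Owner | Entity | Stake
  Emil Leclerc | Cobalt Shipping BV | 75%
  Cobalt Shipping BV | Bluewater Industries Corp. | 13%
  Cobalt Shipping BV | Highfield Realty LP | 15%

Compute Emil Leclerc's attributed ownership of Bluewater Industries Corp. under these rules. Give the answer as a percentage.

9.75%

Chain via Cobalt Shipping BV (R1): 75% × 13% = 9.75% of Bluewater Industries Corp.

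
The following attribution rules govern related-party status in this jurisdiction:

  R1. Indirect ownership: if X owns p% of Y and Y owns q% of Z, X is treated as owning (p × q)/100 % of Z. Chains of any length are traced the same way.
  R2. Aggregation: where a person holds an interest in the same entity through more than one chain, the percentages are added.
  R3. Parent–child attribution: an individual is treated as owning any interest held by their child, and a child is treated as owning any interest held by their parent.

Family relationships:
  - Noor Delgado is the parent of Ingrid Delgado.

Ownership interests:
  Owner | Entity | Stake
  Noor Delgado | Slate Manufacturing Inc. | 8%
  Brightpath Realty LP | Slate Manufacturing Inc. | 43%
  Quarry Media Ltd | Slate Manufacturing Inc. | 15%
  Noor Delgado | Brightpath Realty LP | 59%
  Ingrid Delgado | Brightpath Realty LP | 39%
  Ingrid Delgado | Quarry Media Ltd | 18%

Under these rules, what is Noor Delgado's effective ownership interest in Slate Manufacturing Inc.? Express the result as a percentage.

52.84%

By parent–child attribution (R3), Noor Delgado is treated as also owning Ingrid Delgado's interest in Brightpath Realty LP, giving 59% + 39% = 98%.
By parent–child attribution (R3), Noor Delgado is treated as owning Ingrid Delgado's 18% interest in Quarry Media Ltd.
Chain via Brightpath Realty LP (R1): 98% × 43% = 42.14% of Slate Manufacturing Inc.
Direct interest in Slate Manufacturing Inc: 8%.
Chain via Quarry Media Ltd (R1): 18% × 15% = 2.7% of Slate Manufacturing Inc.
Aggregating (R2): 42.14% + 8% + 2.7% = 52.84%.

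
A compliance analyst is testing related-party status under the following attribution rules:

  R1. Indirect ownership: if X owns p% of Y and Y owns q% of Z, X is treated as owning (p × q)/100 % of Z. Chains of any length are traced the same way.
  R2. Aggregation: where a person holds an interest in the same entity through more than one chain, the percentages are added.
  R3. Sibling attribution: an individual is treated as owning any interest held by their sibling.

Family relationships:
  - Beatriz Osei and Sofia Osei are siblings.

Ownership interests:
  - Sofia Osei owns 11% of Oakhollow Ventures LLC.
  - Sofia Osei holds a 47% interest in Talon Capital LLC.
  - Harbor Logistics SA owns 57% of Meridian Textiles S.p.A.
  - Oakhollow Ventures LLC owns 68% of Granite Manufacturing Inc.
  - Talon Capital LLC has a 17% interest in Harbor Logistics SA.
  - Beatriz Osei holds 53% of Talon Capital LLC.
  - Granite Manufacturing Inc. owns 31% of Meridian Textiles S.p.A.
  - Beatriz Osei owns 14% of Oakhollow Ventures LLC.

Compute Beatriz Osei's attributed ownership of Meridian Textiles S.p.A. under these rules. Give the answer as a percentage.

By sibling attribution (R3), Beatriz Osei is treated as also owning Sofia Osei's interest in Oakhollow Ventures LLC, giving 14% + 11% = 25%.
By sibling attribution (R3), Beatriz Osei is treated as also owning Sofia Osei's interest in Talon Capital LLC, giving 53% + 47% = 100%.
Chain via Oakhollow Ventures LLC → Granite Manufacturing Inc. (R1): 25% × 68% × 31% = 5.27% of Meridian Textiles S.p.A.
Chain via Talon Capital LLC → Harbor Logistics SA (R1): 100% × 17% × 57% = 9.69% of Meridian Textiles S.p.A.
Aggregating (R2): 5.27% + 9.69% = 14.96%.

14.96%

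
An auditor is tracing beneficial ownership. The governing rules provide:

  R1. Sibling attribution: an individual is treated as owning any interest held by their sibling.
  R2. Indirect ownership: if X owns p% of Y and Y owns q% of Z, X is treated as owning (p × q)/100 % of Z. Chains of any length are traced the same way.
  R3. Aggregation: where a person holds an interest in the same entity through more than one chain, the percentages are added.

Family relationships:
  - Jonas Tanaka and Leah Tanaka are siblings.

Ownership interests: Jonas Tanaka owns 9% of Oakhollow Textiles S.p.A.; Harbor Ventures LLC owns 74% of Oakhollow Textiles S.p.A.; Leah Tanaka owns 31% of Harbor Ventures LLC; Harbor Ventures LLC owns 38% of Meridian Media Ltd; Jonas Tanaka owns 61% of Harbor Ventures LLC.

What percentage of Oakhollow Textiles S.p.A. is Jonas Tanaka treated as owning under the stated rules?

77.08%

By sibling attribution (R1), Jonas Tanaka is treated as also owning Leah Tanaka's interest in Harbor Ventures LLC, giving 61% + 31% = 92%.
Chain via Harbor Ventures LLC (R2): 92% × 74% = 68.08% of Oakhollow Textiles S.p.A.
Direct interest in Oakhollow Textiles S.p.A: 9%.
Aggregating (R3): 68.08% + 9% = 77.08%.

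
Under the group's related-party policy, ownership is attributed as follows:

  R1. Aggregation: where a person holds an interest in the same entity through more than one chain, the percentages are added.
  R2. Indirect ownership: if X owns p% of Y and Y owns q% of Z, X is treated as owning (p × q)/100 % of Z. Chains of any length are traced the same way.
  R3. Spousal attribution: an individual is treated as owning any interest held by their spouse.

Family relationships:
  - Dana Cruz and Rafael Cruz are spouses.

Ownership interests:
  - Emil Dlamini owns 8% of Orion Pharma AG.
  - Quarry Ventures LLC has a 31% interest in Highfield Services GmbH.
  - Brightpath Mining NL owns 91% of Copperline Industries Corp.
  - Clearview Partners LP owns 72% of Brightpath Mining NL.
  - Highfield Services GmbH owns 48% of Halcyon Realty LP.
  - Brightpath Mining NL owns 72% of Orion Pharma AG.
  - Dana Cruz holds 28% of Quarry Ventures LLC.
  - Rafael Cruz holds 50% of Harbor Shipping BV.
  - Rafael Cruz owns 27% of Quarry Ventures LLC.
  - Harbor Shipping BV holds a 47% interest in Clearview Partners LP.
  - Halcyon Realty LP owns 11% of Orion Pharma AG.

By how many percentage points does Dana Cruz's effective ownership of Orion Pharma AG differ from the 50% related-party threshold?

By spousal attribution (R3), Dana Cruz is treated as also owning Rafael Cruz's interest in Quarry Ventures LLC, giving 28% + 27% = 55%.
By spousal attribution (R3), Dana Cruz is treated as owning Rafael Cruz's 50% interest in Harbor Shipping BV.
Chain via Quarry Ventures LLC → Highfield Services GmbH → Halcyon Realty LP (R2): 55% × 31% × 48% × 11% = 0.90024% of Orion Pharma AG.
Chain via Harbor Shipping BV → Clearview Partners LP → Brightpath Mining NL (R2): 50% × 47% × 72% × 72% = 12.1824% of Orion Pharma AG.
Aggregating (R1): 0.90024% + 12.1824% = 13.08264%.
13.08264% falls short of the 50% threshold by 36.91736 percentage points.

36.91736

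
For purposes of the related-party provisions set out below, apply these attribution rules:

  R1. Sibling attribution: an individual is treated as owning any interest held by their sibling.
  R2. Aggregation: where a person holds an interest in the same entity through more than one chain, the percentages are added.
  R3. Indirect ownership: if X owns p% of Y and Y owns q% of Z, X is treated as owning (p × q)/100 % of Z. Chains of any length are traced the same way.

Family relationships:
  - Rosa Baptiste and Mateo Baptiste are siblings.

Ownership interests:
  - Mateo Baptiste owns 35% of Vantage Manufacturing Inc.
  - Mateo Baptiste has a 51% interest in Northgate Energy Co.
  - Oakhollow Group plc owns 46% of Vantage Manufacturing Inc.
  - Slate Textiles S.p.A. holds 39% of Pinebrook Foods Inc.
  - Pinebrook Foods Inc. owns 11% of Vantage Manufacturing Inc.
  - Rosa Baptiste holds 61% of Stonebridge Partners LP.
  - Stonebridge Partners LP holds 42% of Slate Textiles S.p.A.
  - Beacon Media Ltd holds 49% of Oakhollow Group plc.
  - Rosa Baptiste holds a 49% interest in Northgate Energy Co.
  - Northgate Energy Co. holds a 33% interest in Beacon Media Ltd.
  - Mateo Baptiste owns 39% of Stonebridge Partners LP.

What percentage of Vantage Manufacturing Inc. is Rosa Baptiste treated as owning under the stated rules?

44.24%

By sibling attribution (R1), Rosa Baptiste is treated as also owning Mateo Baptiste's interest in Stonebridge Partners LP, giving 61% + 39% = 100%.
By sibling attribution (R1), Rosa Baptiste is treated as also owning Mateo Baptiste's interest in Northgate Energy Co, giving 49% + 51% = 100%.
By sibling attribution (R1), Rosa Baptiste is treated as owning Mateo Baptiste's 35% interest in Vantage Manufacturing Inc.
Chain via Stonebridge Partners LP → Slate Textiles S.p.A. → Pinebrook Foods Inc. (R3): 100% × 42% × 39% × 11% = 1.8018% of Vantage Manufacturing Inc.
Chain via Northgate Energy Co. → Beacon Media Ltd → Oakhollow Group plc (R3): 100% × 33% × 49% × 46% = 7.4382% of Vantage Manufacturing Inc.
Direct interest in Vantage Manufacturing Inc: 35%.
Aggregating (R2): 1.8018% + 7.4382% + 35% = 44.24%.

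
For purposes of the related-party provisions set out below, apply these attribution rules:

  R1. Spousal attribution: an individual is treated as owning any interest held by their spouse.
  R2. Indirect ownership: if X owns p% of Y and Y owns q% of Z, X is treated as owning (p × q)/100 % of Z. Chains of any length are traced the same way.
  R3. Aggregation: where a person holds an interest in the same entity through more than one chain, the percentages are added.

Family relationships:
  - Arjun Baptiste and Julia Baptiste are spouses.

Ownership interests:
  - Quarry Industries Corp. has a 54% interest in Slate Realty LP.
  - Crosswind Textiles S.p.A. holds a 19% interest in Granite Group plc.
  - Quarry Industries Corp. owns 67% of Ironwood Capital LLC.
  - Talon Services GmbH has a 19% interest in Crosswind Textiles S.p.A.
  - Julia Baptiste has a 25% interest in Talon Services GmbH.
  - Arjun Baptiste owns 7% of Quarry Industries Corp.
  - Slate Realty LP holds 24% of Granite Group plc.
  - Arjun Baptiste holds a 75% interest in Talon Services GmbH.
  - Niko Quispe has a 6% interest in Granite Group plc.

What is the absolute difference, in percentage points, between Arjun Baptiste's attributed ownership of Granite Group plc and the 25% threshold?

20.4828

By spousal attribution (R1), Arjun Baptiste is treated as also owning Julia Baptiste's interest in Talon Services GmbH, giving 75% + 25% = 100%.
Chain via Quarry Industries Corp. → Slate Realty LP (R2): 7% × 54% × 24% = 0.9072% of Granite Group plc.
Chain via Talon Services GmbH → Crosswind Textiles S.p.A. (R2): 100% × 19% × 19% = 3.61% of Granite Group plc.
Aggregating (R3): 0.9072% + 3.61% = 4.5172%.
4.5172% falls short of the 25% threshold by 20.4828 percentage points.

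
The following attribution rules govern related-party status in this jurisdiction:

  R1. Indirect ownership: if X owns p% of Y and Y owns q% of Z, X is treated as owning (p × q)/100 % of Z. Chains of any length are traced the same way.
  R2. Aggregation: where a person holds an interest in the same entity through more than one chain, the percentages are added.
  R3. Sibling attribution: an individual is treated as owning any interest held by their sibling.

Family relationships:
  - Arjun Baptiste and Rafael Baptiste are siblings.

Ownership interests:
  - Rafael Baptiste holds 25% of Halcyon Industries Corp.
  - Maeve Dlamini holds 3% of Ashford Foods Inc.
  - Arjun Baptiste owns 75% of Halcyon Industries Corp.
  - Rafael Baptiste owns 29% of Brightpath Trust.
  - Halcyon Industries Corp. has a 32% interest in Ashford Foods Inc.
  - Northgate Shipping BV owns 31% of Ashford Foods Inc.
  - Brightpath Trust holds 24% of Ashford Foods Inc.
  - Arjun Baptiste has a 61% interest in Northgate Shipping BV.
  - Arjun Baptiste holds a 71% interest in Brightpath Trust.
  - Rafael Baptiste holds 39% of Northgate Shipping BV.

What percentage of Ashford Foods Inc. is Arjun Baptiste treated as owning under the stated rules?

By sibling attribution (R3), Arjun Baptiste is treated as also owning Rafael Baptiste's interest in Northgate Shipping BV, giving 61% + 39% = 100%.
By sibling attribution (R3), Arjun Baptiste is treated as also owning Rafael Baptiste's interest in Brightpath Trust, giving 71% + 29% = 100%.
By sibling attribution (R3), Arjun Baptiste is treated as also owning Rafael Baptiste's interest in Halcyon Industries Corp, giving 75% + 25% = 100%.
Chain via Northgate Shipping BV (R1): 100% × 31% = 31% of Ashford Foods Inc.
Chain via Brightpath Trust (R1): 100% × 24% = 24% of Ashford Foods Inc.
Chain via Halcyon Industries Corp. (R1): 100% × 32% = 32% of Ashford Foods Inc.
Aggregating (R2): 31% + 24% + 32% = 87%.

87%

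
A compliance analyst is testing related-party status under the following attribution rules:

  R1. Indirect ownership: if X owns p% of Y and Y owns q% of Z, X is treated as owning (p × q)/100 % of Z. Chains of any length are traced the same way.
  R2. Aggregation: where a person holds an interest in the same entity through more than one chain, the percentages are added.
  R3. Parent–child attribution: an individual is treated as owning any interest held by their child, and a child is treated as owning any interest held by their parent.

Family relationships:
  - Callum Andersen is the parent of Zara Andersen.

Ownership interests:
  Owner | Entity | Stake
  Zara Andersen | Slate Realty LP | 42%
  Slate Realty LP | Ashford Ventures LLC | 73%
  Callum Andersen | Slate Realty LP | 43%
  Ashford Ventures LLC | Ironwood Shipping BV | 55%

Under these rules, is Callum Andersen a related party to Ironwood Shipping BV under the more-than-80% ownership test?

No

By parent–child attribution (R3), Callum Andersen is treated as also owning Zara Andersen's interest in Slate Realty LP, giving 43% + 42% = 85%.
Chain via Slate Realty LP → Ashford Ventures LLC (R1): 85% × 73% × 55% = 34.1275% of Ironwood Shipping BV.
34.1275% does not exceed the 80% threshold, so Callum is not a related party to Ironwood Shipping BV.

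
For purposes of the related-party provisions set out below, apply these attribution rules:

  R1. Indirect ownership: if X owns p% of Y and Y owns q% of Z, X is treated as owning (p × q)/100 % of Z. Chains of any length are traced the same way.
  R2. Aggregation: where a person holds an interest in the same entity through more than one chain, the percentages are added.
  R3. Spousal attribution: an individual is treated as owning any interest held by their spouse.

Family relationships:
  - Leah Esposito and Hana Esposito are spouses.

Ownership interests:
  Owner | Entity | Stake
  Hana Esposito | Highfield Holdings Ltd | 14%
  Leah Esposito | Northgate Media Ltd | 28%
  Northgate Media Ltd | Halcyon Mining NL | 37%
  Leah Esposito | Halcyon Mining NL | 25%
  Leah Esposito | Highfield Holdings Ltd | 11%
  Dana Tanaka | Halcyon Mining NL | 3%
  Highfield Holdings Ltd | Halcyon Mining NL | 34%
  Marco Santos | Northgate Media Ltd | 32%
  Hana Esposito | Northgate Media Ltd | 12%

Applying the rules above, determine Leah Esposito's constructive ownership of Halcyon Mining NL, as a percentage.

48.3%

By spousal attribution (R3), Leah Esposito is treated as also owning Hana Esposito's interest in Northgate Media Ltd, giving 28% + 12% = 40%.
By spousal attribution (R3), Leah Esposito is treated as also owning Hana Esposito's interest in Highfield Holdings Ltd, giving 11% + 14% = 25%.
Chain via Northgate Media Ltd (R1): 40% × 37% = 14.8% of Halcyon Mining NL.
Chain via Highfield Holdings Ltd (R1): 25% × 34% = 8.5% of Halcyon Mining NL.
Direct interest in Halcyon Mining NL: 25%.
Aggregating (R2): 14.8% + 8.5% + 25% = 48.3%.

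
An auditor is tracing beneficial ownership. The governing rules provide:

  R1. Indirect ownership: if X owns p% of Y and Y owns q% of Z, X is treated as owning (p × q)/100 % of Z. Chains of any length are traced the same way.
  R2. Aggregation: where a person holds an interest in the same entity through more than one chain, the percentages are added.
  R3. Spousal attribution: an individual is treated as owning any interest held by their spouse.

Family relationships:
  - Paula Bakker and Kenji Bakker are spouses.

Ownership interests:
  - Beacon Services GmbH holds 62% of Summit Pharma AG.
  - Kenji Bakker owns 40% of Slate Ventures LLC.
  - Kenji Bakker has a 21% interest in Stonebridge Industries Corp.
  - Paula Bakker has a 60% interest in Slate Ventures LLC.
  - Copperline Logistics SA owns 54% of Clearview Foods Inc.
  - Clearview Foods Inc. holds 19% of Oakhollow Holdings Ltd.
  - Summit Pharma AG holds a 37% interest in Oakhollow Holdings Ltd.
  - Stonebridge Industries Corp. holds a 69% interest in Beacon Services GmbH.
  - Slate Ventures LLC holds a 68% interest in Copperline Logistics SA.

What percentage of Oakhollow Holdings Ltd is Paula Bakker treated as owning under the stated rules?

By spousal attribution (R3), Paula Bakker is treated as also owning Kenji Bakker's interest in Slate Ventures LLC, giving 60% + 40% = 100%.
By spousal attribution (R3), Paula Bakker is treated as owning Kenji Bakker's 21% interest in Stonebridge Industries Corp.
Chain via Slate Ventures LLC → Copperline Logistics SA → Clearview Foods Inc. (R1): 100% × 68% × 54% × 19% = 6.9768% of Oakhollow Holdings Ltd.
Chain via Stonebridge Industries Corp. → Beacon Services GmbH → Summit Pharma AG (R1): 21% × 69% × 62% × 37% = 3.324006% of Oakhollow Holdings Ltd.
Aggregating (R2): 6.9768% + 3.324006% = 10.300806%.

10.300806%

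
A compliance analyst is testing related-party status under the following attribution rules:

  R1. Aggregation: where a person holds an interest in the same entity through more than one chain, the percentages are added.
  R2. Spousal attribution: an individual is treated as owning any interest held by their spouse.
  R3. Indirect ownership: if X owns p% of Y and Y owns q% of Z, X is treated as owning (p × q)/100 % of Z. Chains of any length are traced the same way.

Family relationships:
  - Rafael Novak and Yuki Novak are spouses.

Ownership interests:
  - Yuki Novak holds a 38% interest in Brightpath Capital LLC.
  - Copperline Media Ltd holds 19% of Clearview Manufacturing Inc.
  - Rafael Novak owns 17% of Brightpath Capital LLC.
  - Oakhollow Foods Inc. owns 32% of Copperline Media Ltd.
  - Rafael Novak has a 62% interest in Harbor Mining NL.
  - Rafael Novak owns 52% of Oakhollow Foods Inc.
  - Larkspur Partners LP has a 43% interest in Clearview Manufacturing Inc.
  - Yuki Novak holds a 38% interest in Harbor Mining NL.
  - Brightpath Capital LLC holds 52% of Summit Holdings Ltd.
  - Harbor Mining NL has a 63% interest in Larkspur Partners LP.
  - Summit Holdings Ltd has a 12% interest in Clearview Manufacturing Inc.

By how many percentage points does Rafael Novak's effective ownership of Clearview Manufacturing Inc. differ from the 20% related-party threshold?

13.6836

By spousal attribution (R2), Rafael Novak is treated as also owning Yuki Novak's interest in Brightpath Capital LLC, giving 17% + 38% = 55%.
By spousal attribution (R2), Rafael Novak is treated as also owning Yuki Novak's interest in Harbor Mining NL, giving 62% + 38% = 100%.
Chain via Brightpath Capital LLC → Summit Holdings Ltd (R3): 55% × 52% × 12% = 3.432% of Clearview Manufacturing Inc.
Chain via Harbor Mining NL → Larkspur Partners LP (R3): 100% × 63% × 43% = 27.09% of Clearview Manufacturing Inc.
Chain via Oakhollow Foods Inc. → Copperline Media Ltd (R3): 52% × 32% × 19% = 3.1616% of Clearview Manufacturing Inc.
Aggregating (R1): 3.432% + 27.09% + 3.1616% = 33.6836%.
33.6836% exceeds the 20% threshold by 13.6836 percentage points.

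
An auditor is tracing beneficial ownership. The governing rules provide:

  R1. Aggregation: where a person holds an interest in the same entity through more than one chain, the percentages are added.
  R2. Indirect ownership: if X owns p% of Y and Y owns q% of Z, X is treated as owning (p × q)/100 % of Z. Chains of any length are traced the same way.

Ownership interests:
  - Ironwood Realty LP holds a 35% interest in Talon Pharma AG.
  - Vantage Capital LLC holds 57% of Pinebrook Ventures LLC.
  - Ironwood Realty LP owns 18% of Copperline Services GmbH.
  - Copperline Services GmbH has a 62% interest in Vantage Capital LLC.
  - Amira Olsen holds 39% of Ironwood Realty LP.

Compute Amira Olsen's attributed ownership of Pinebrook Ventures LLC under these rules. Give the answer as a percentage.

2.480868%

Chain via Ironwood Realty LP → Copperline Services GmbH → Vantage Capital LLC (R2): 39% × 18% × 62% × 57% = 2.480868% of Pinebrook Ventures LLC.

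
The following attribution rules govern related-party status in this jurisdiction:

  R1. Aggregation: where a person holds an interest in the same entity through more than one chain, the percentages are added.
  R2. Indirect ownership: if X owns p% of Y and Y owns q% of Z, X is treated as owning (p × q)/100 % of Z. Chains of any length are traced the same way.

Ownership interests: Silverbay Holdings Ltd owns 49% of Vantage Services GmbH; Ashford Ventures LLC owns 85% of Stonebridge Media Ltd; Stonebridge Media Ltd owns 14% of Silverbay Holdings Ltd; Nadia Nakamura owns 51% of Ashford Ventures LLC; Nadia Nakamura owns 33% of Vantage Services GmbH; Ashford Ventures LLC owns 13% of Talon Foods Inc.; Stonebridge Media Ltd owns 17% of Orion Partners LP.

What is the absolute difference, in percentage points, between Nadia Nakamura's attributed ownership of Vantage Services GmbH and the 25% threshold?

10.97381

Chain via Ashford Ventures LLC → Stonebridge Media Ltd → Silverbay Holdings Ltd (R2): 51% × 85% × 14% × 49% = 2.97381% of Vantage Services GmbH.
Direct interest in Vantage Services GmbH: 33%.
Aggregating (R1): 2.97381% + 33% = 35.97381%.
35.97381% exceeds the 25% threshold by 10.97381 percentage points.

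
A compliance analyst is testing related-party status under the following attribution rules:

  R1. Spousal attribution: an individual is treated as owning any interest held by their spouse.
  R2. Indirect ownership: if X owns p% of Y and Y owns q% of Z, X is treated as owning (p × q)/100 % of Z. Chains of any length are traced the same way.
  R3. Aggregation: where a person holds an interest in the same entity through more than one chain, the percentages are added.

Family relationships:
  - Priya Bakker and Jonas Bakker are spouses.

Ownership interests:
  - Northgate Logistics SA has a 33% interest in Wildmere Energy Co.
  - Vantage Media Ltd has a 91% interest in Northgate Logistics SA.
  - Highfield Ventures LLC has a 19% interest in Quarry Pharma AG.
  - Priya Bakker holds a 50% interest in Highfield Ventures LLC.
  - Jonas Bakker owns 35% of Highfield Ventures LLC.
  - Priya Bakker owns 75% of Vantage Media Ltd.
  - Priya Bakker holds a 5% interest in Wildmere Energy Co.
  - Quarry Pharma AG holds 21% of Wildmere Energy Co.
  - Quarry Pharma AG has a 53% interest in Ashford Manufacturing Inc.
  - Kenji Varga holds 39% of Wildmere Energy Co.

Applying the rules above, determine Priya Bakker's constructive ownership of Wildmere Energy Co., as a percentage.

30.914%

By spousal attribution (R1), Priya Bakker is treated as also owning Jonas Bakker's interest in Highfield Ventures LLC, giving 50% + 35% = 85%.
Chain via Vantage Media Ltd → Northgate Logistics SA (R2): 75% × 91% × 33% = 22.5225% of Wildmere Energy Co.
Chain via Highfield Ventures LLC → Quarry Pharma AG (R2): 85% × 19% × 21% = 3.3915% of Wildmere Energy Co.
Direct interest in Wildmere Energy Co: 5%.
Aggregating (R3): 22.5225% + 3.3915% + 5% = 30.914%.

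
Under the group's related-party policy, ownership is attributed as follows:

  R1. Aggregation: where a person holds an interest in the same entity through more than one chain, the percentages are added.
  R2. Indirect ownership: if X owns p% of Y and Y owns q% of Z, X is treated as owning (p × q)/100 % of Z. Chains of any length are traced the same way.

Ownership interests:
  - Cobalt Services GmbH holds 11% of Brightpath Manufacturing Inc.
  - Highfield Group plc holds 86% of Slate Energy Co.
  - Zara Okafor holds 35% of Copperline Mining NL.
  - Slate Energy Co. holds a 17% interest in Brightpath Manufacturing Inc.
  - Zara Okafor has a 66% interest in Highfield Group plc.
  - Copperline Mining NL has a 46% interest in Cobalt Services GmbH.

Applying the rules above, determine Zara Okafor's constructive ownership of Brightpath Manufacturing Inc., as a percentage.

Chain via Highfield Group plc → Slate Energy Co. (R2): 66% × 86% × 17% = 9.6492% of Brightpath Manufacturing Inc.
Chain via Copperline Mining NL → Cobalt Services GmbH (R2): 35% × 46% × 11% = 1.771% of Brightpath Manufacturing Inc.
Aggregating (R1): 9.6492% + 1.771% = 11.4202%.

11.4202%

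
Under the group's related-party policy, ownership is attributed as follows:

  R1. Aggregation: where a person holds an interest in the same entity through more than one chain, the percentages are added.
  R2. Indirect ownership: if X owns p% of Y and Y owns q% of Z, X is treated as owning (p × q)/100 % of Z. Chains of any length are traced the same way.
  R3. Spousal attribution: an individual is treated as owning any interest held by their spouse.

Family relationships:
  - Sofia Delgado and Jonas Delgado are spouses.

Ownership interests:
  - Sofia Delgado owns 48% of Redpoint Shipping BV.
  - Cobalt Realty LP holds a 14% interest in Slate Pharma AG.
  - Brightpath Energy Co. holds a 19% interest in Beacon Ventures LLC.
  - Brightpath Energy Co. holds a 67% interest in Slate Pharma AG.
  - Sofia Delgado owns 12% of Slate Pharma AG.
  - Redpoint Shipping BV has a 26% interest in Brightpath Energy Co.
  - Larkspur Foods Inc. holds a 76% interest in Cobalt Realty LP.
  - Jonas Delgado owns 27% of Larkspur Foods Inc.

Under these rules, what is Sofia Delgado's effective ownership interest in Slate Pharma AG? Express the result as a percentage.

By spousal attribution (R3), Sofia Delgado is treated as owning Jonas Delgado's 27% interest in Larkspur Foods Inc.
Chain via Redpoint Shipping BV → Brightpath Energy Co. (R2): 48% × 26% × 67% = 8.3616% of Slate Pharma AG.
Direct interest in Slate Pharma AG: 12%.
Chain via Larkspur Foods Inc. → Cobalt Realty LP (R2): 27% × 76% × 14% = 2.8728% of Slate Pharma AG.
Aggregating (R1): 8.3616% + 12% + 2.8728% = 23.2344%.

23.2344%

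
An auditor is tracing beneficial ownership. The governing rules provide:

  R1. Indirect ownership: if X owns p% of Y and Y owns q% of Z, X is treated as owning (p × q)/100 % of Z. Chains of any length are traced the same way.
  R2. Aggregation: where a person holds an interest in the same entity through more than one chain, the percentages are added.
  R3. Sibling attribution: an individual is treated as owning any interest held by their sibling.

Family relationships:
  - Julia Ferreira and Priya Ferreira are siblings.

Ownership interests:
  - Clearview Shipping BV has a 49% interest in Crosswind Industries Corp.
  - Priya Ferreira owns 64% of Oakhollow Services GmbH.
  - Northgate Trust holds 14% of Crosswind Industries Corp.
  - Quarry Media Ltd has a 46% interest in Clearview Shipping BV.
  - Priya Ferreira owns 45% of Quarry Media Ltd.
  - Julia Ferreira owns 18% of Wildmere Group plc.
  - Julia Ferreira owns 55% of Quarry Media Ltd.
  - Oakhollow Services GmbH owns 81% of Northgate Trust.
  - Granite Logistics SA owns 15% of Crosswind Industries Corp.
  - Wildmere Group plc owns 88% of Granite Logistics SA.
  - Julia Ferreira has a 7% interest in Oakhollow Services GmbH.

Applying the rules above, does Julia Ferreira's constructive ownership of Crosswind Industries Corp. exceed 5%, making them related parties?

Yes

By sibling attribution (R3), Julia Ferreira is treated as also owning Priya Ferreira's interest in Quarry Media Ltd, giving 55% + 45% = 100%.
By sibling attribution (R3), Julia Ferreira is treated as also owning Priya Ferreira's interest in Oakhollow Services GmbH, giving 7% + 64% = 71%.
Chain via Quarry Media Ltd → Clearview Shipping BV (R1): 100% × 46% × 49% = 22.54% of Crosswind Industries Corp.
Chain via Wildmere Group plc → Granite Logistics SA (R1): 18% × 88% × 15% = 2.376% of Crosswind Industries Corp.
Chain via Oakhollow Services GmbH → Northgate Trust (R1): 71% × 81% × 14% = 8.0514% of Crosswind Industries Corp.
Aggregating (R2): 22.54% + 2.376% + 8.0514% = 32.9674%.
32.9674% exceeds the 5% threshold, so Julia is a related party to Crosswind Industries Corp.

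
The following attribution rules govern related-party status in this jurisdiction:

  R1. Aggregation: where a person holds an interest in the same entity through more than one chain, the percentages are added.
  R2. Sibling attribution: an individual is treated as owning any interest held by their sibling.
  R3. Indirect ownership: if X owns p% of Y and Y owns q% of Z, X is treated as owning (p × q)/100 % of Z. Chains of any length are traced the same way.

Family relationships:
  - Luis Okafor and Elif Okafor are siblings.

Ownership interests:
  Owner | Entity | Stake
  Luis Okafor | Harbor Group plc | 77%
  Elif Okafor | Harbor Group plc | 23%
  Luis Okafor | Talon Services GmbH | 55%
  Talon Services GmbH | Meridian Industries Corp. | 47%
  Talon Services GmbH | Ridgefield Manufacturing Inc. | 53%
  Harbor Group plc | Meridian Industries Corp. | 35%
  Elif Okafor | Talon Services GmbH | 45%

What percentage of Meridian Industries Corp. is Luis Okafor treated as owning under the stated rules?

82%

By sibling attribution (R2), Luis Okafor is treated as also owning Elif Okafor's interest in Talon Services GmbH, giving 55% + 45% = 100%.
By sibling attribution (R2), Luis Okafor is treated as also owning Elif Okafor's interest in Harbor Group plc, giving 77% + 23% = 100%.
Chain via Talon Services GmbH (R3): 100% × 47% = 47% of Meridian Industries Corp.
Chain via Harbor Group plc (R3): 100% × 35% = 35% of Meridian Industries Corp.
Aggregating (R1): 47% + 35% = 82%.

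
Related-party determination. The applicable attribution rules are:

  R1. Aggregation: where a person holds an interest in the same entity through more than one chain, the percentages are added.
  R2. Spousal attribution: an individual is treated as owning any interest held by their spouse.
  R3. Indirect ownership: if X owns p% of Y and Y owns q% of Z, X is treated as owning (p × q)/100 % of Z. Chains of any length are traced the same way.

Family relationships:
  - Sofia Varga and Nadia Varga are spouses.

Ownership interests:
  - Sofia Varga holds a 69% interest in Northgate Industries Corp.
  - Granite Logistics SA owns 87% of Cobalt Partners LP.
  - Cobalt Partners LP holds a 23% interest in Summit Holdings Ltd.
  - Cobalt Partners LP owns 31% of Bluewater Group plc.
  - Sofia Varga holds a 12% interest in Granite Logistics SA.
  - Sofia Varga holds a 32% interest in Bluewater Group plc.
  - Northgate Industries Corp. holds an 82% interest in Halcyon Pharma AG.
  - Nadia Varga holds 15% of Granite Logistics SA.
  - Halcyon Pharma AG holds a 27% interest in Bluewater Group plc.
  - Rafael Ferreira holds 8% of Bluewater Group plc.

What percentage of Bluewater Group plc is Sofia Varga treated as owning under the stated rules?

54.5585%

By spousal attribution (R2), Sofia Varga is treated as also owning Nadia Varga's interest in Granite Logistics SA, giving 12% + 15% = 27%.
Chain via Northgate Industries Corp. → Halcyon Pharma AG (R3): 69% × 82% × 27% = 15.2766% of Bluewater Group plc.
Chain via Granite Logistics SA → Cobalt Partners LP (R3): 27% × 87% × 31% = 7.2819% of Bluewater Group plc.
Direct interest in Bluewater Group plc: 32%.
Aggregating (R1): 15.2766% + 7.2819% + 32% = 54.5585%.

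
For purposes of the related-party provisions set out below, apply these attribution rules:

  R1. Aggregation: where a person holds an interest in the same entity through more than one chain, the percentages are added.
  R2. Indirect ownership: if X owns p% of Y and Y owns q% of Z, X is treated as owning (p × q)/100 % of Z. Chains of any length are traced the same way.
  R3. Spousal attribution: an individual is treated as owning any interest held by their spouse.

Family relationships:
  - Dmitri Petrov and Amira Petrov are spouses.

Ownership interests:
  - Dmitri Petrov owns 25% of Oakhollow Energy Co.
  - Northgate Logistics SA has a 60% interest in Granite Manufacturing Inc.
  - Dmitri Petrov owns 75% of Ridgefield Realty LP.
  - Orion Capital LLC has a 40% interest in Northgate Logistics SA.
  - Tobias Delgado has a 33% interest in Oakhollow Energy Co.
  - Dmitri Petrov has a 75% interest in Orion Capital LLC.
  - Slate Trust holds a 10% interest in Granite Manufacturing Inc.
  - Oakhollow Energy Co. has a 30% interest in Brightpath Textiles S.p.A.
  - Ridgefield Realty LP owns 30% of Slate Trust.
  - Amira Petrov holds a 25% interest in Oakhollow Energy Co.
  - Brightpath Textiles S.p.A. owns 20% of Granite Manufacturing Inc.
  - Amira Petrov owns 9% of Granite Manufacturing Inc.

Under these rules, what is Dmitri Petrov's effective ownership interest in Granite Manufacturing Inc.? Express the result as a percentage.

By spousal attribution (R3), Dmitri Petrov is treated as also owning Amira Petrov's interest in Oakhollow Energy Co, giving 25% + 25% = 50%.
By spousal attribution (R3), Dmitri Petrov is treated as owning Amira Petrov's 9% interest in Granite Manufacturing Inc.
Chain via Orion Capital LLC → Northgate Logistics SA (R2): 75% × 40% × 60% = 18% of Granite Manufacturing Inc.
Chain via Ridgefield Realty LP → Slate Trust (R2): 75% × 30% × 10% = 2.25% of Granite Manufacturing Inc.
Chain via Oakhollow Energy Co. → Brightpath Textiles S.p.A. (R2): 50% × 30% × 20% = 3% of Granite Manufacturing Inc.
Direct interest in Granite Manufacturing Inc: 9%.
Aggregating (R1): 18% + 2.25% + 3% + 9% = 32.25%.

32.25%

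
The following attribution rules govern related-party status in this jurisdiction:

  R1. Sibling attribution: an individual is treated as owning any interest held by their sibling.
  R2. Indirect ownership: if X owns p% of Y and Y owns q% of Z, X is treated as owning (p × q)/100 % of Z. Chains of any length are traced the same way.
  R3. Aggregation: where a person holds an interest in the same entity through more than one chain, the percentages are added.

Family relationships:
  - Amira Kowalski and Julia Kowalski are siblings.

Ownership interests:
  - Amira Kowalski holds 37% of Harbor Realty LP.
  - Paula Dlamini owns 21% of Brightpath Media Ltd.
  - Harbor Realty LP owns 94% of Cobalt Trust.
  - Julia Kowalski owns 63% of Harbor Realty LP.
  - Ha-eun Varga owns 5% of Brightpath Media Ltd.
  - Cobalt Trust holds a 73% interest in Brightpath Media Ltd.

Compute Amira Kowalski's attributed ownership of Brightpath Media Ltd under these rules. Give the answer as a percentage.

68.62%

By sibling attribution (R1), Amira Kowalski is treated as also owning Julia Kowalski's interest in Harbor Realty LP, giving 37% + 63% = 100%.
Chain via Harbor Realty LP → Cobalt Trust (R2): 100% × 94% × 73% = 68.62% of Brightpath Media Ltd.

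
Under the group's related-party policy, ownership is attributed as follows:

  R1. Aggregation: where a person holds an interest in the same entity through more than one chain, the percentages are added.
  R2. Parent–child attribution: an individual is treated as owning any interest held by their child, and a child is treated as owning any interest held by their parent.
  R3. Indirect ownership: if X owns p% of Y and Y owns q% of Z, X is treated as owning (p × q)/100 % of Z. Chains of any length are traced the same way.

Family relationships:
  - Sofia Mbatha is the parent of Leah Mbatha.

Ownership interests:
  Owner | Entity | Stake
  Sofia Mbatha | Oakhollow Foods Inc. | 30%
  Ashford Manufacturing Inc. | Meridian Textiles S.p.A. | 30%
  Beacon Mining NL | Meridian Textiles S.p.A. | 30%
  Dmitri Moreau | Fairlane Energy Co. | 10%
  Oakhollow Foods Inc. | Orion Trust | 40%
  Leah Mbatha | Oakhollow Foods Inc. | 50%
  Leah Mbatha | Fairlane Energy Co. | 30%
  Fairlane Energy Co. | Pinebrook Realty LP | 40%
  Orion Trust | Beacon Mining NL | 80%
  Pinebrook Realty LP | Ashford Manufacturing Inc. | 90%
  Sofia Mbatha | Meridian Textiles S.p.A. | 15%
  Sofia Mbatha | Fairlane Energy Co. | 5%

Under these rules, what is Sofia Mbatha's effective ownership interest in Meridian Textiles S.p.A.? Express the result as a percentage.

26.46%

By parent–child attribution (R2), Sofia Mbatha is treated as also owning Leah Mbatha's interest in Oakhollow Foods Inc, giving 30% + 50% = 80%.
By parent–child attribution (R2), Sofia Mbatha is treated as also owning Leah Mbatha's interest in Fairlane Energy Co, giving 5% + 30% = 35%.
Chain via Oakhollow Foods Inc. → Orion Trust → Beacon Mining NL (R3): 80% × 40% × 80% × 30% = 7.68% of Meridian Textiles S.p.A.
Chain via Fairlane Energy Co. → Pinebrook Realty LP → Ashford Manufacturing Inc. (R3): 35% × 40% × 90% × 30% = 3.78% of Meridian Textiles S.p.A.
Direct interest in Meridian Textiles S.p.A: 15%.
Aggregating (R1): 7.68% + 3.78% + 15% = 26.46%.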